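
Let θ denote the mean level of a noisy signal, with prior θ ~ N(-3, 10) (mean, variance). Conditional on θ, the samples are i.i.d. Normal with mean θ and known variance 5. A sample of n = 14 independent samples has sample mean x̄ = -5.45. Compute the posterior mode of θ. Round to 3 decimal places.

n = 14, x̄ = -5.45.
For a Normal prior and Normal likelihood with known variance, the posterior is Normal; its mode equals its mean, the precision-weighted average.
Prior precision 1/σ₀² = 1/10 = 0.1; data precision n/σ² = 14/5 = 2.8.
θ̂ = (0.1·(-3) + 2.8·(-5.45)) / (0.1 + 2.8) = (-15.56)/2.9 = -778/145 ≈ -5.366.

θ̂_MAP = -5.366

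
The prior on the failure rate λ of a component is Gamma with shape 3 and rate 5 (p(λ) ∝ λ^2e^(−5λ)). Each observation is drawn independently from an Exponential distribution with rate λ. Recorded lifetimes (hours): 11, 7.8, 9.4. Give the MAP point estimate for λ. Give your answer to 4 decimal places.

λ̂_MAP = 0.1506

The Exponential(rate=λ) likelihood is ∝ λ^n e^(−λΣtᵢ). Here n = 3 and Σtᵢ = 11 + 7.8 + 9.4 = 28.2.
Posterior ∝ λ^2e^(−5λ) · λ^3e^(−28.2λ) = λ^5e^(−33.2λ), i.e. Gamma(6, 33.2).
Mode = (a−1)/b = 5/33.2 ≈ 0.1506.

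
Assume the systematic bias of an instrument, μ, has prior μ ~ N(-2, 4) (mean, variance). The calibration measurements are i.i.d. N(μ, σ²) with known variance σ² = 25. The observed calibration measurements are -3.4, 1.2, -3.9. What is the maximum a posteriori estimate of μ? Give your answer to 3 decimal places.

n = 3; x̄ = ((-3.4) + 1.2 + (-3.9))/3 = -6.1/3 = -61/30 ≈ -2.0333.
For a Normal prior and Normal likelihood with known variance, the posterior is Normal; its mode equals its mean, the precision-weighted average.
Prior precision 1/σ₀² = 1/4 = 0.25; data precision n/σ² = 3/25 = 0.12.
μ̂ = (0.25·(-2) + 0.12·(-61/30)) / (0.25 + 0.12) = (-0.744)/0.37 = -372/185 ≈ -2.011.

μ̂_MAP = -2.011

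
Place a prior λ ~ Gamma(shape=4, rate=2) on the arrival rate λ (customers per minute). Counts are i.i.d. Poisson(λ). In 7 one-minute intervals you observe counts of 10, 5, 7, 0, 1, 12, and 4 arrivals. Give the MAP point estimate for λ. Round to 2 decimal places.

λ̂_MAP = 4.67

Σxᵢ = 10+5+7+0+1+12+4 = 39, with n = 7.
Posterior ∝ λ^3e^(−2λ) · λ^39e^(−7λ) = λ^42e^(−9λ), i.e. Gamma(shape=43, rate=9).
The mode of a Gamma(a, b) with a ≥ 1 (shape–rate) is (a−1)/b = 42/9 ≈ 4.67.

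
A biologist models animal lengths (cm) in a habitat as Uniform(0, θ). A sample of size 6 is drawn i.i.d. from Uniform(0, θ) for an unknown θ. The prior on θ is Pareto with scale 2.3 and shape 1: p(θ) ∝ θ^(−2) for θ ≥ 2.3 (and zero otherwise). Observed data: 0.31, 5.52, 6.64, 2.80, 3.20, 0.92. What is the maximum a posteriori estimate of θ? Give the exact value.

θ̂_MAP = 6.64

The Uniform(0, θ) likelihood is θ^(−n) for θ ≥ max(xᵢ), zero otherwise. Here max(xᵢ) = 6.64.
Posterior ∝ θ^(−2) · θ^(−6) = θ^(−8) on θ ≥ max(2.3, 6.64) = 6.64.
This density is strictly decreasing in θ, so the posterior mode lies at the lower boundary of the support.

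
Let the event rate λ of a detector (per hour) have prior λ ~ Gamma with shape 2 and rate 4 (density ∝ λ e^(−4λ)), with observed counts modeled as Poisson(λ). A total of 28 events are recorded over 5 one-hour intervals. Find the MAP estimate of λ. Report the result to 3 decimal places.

Σxᵢ = 28, n = 5.
Posterior ∝ λe^(−4λ) · λ^28e^(−5λ) = λ^29e^(−9λ), i.e. Gamma(shape=30, rate=9).
The mode of a Gamma(a, b) with a ≥ 1 (shape–rate) is (a−1)/b = 29/9 ≈ 3.222.

λ̂_MAP = 3.222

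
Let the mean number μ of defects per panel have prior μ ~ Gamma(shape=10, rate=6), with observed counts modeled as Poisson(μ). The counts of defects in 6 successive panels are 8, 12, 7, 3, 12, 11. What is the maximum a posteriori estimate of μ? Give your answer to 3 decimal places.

μ̂_MAP = 5.167

Σxᵢ = 8+12+7+3+12+11 = 53, with n = 6.
Posterior ∝ μ^9e^(−6μ) · μ^53e^(−6μ) = μ^62e^(−12μ), i.e. Gamma(shape=63, rate=12).
The mode of a Gamma(a, b) with a ≥ 1 (shape–rate) is (a−1)/b = 62/12 ≈ 5.167.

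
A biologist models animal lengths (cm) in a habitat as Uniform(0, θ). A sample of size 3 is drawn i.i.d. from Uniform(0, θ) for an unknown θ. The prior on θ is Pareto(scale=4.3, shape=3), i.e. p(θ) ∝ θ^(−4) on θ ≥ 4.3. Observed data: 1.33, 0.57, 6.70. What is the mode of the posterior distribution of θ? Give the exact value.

The Uniform(0, θ) likelihood is θ^(−n) for θ ≥ max(xᵢ), zero otherwise. Here max(xᵢ) = 6.70.
Posterior ∝ θ^(−4) · θ^(−3) = θ^(−7) on θ ≥ max(4.3, 6.70) = 6.70.
This density is strictly decreasing in θ, so the posterior mode lies at the lower boundary of the support.

θ̂_MAP = 6.70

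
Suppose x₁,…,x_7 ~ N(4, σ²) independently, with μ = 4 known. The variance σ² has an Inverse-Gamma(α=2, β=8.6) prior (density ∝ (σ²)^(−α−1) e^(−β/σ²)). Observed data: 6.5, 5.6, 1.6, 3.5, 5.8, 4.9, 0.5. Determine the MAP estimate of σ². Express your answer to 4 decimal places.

σ̂²_MAP = 3.7169

Sum of squared deviations about the known mean: SS = (6.5−4)² + (5.6−4)² + (1.6−4)² + (3.5−4)² + (5.8−4)² + (4.9−4)² + (0.5−4)² = 31.12.
The Normal likelihood contributes (σ²)^(−n/2) exp(−SS/(2σ²)), so the posterior is Inverse-Gamma(α + n/2, β + SS/2) = Inverse-Gamma(5.5, 24.16).
The mode of Inverse-Gamma(a, b) is b/(a+1) = 24.16/6.5 ≈ 3.7169.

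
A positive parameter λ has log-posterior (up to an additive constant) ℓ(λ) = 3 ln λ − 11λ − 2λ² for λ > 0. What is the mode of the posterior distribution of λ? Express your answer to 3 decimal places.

ℓ'(λ) = 3/λ − 11 − 4λ. Setting this to zero and multiplying by λ: 4λ² + 11λ − 3 = 0.
λ = (−11 + √(11² + 4·4·3)) / (2·4) = (−11 + √169) / 8 = (−11 + 13)/8 = 1/4.
ℓ''(λ) = −3/λ² − 4 < 0, confirming a maximum.

λ̂_MAP = 0.250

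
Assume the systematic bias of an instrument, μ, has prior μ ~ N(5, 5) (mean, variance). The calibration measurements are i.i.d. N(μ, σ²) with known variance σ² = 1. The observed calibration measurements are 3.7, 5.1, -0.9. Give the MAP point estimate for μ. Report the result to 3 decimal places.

n = 3; x̄ = (3.7 + 5.1 + (-0.9))/3 = 7.9/3 = 79/30 ≈ 2.6333.
For a Normal prior and Normal likelihood with known variance, the posterior is Normal; its mode equals its mean, the precision-weighted average.
Prior precision 1/σ₀² = 1/5 = 0.2; data precision n/σ² = 3/1 = 3.
μ̂ = (0.2·5 + 3·(79/30)) / (0.2 + 3) = 8.9/3.2 = 2.78125 ≈ 2.781.

μ̂_MAP = 2.781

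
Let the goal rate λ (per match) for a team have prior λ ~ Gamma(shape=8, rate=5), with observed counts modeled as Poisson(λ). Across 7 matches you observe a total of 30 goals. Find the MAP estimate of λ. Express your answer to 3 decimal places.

λ̂_MAP = 3.083

Σxᵢ = 30, n = 7.
Posterior ∝ λ^7e^(−5λ) · λ^30e^(−7λ) = λ^37e^(−12λ), i.e. Gamma(shape=38, rate=12).
The mode of a Gamma(a, b) with a ≥ 1 (shape–rate) is (a−1)/b = 37/12 ≈ 3.083.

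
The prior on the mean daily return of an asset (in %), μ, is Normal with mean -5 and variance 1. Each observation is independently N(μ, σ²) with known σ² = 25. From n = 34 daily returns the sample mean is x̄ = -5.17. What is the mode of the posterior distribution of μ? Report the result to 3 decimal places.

n = 34, x̄ = -5.17.
For a Normal prior and Normal likelihood with known variance, the posterior is Normal; its mode equals its mean, the precision-weighted average.
Prior precision 1/σ₀² = 1/1 = 1; data precision n/σ² = 34/25 = 1.36.
μ̂ = (1·(-5) + 1.36·(-5.17)) / (1 + 1.36) = (-12.0312)/2.36 = -15039/2950 ≈ -5.098.

μ̂_MAP = -5.098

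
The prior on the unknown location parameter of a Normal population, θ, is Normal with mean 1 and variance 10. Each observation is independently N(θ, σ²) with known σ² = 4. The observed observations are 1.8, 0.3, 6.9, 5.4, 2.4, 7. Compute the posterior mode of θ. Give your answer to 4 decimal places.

θ̂_MAP = 3.7813

n = 6; x̄ = (1.8 + 0.3 + 6.9 + 5.4 + 2.4 + 7)/6 = 23.8/6 = 119/30 ≈ 3.9667.
For a Normal prior and Normal likelihood with known variance, the posterior is Normal; its mode equals its mean, the precision-weighted average.
Prior precision 1/σ₀² = 1/10 = 0.1; data precision n/σ² = 6/4 = 1.5.
θ̂ = (0.1·1 + 1.5·(119/30)) / (0.1 + 1.5) = 6.05/1.6 = 3.78125 ≈ 3.7813.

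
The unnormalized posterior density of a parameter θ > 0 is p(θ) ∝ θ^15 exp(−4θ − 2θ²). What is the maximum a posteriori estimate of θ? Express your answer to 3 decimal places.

ℓ'(θ) = 15/θ − 4 − 4θ. Setting this to zero and multiplying by θ: 4θ² + 4θ − 15 = 0.
θ = (−4 + √(4² + 4·4·15)) / (2·4) = (−4 + √256) / 8 = (−4 + 16)/8 = 3/2.
ℓ''(θ) = −15/θ² − 4 < 0, confirming a maximum.

θ̂_MAP = 1.500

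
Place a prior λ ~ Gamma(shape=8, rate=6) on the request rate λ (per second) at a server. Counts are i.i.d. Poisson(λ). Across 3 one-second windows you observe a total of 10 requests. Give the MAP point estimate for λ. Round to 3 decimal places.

Σxᵢ = 10, n = 3.
Posterior ∝ λ^7e^(−6λ) · λ^10e^(−3λ) = λ^17e^(−9λ), i.e. Gamma(shape=18, rate=9).
The mode of a Gamma(a, b) with a ≥ 1 (shape–rate) is (a−1)/b = 17/9 ≈ 1.889.

λ̂_MAP = 1.889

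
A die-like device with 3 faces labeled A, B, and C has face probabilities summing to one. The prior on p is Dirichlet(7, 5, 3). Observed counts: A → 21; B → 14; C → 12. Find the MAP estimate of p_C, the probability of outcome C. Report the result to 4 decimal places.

The posterior is Dirichlet(αᵢ + nᵢ) = Dirichlet(28, 19, 15).
For a Dirichlet(a₁,…,a_K) with all aᵢ > 1, the mode has j-th component (aⱼ − 1)/(Σaᵢ − K).
Here Σaᵢ = 62 and K = 3, so p_C = (15 − 1)/(62 − 3) = 14/59 ≈ 0.2373.

MAP estimate of p_C = 0.2373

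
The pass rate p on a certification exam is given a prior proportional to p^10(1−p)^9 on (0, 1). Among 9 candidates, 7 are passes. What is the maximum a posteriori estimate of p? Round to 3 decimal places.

The prior density ∝ p^10(1−p)^9 is the kernel of Beta(11, 10).
Data: 7 successes in 9 trials. The binomial likelihood contributes p^7(1−p)^2, so the posterior is Beta(11+7, 10+2) = Beta(18, 12).
For Beta(a, b) with a, b > 1 the mode is (a−1)/(a+b−2) = 17/28 ≈ 0.607.

p̂_MAP = 0.607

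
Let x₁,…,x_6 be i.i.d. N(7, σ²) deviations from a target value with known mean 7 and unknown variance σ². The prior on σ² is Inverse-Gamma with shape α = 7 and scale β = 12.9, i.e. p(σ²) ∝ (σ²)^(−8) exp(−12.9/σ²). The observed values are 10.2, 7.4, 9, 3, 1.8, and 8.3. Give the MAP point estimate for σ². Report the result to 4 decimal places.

σ̂²_MAP = 3.8605

Sum of squared deviations about the known mean: SS = (10.2−7)² + (7.4−7)² + (9−7)² + (3−7)² + (1.8−7)² + (8.3−7)² = 59.13.
The Normal likelihood contributes (σ²)^(−n/2) exp(−SS/(2σ²)), so the posterior is Inverse-Gamma(α + n/2, β + SS/2) = Inverse-Gamma(10, 42.465).
The mode of Inverse-Gamma(a, b) is b/(a+1) = 42.465/11 ≈ 3.8605.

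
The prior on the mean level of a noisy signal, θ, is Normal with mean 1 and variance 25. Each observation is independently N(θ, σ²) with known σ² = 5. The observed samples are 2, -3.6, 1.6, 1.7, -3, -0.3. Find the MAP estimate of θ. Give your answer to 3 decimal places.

n = 6; x̄ = (2 + (-3.6) + 1.6 + 1.7 + (-3) + (-0.3))/6 = -1.6/6 = -4/15 ≈ -0.2667.
For a Normal prior and Normal likelihood with known variance, the posterior is Normal; its mode equals its mean, the precision-weighted average.
Prior precision 1/σ₀² = 1/25 = 0.04; data precision n/σ² = 6/5 = 1.2.
θ̂ = (0.04·1 + 1.2·(-4/15)) / (0.04 + 1.2) = (-0.28)/1.24 = -7/31 ≈ -0.226.

θ̂_MAP = -0.226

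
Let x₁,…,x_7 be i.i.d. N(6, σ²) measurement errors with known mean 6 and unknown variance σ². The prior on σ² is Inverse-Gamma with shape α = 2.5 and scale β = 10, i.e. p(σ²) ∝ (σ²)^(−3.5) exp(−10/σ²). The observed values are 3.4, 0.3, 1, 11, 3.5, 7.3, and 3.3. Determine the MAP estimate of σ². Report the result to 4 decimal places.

σ̂²_MAP = 8.8914

Sum of squared deviations about the known mean: SS = (3.4−6)² + (0.3−6)² + (1−6)² + (11−6)² + (3.5−6)² + (7.3−6)² + (3.3−6)² = 104.48.
The Normal likelihood contributes (σ²)^(−n/2) exp(−SS/(2σ²)), so the posterior is Inverse-Gamma(α + n/2, β + SS/2) = Inverse-Gamma(6, 62.24).
The mode of Inverse-Gamma(a, b) is b/(a+1) = 62.24/7 ≈ 8.8914.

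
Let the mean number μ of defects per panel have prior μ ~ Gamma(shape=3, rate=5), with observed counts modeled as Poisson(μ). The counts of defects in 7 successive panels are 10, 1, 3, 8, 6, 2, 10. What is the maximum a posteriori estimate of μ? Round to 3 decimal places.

μ̂_MAP = 3.500

Σxᵢ = 10+1+3+8+6+2+10 = 40, with n = 7.
Posterior ∝ μ^2e^(−5μ) · μ^40e^(−7μ) = μ^42e^(−12μ), i.e. Gamma(shape=43, rate=12).
The mode of a Gamma(a, b) with a ≥ 1 (shape–rate) is (a−1)/b = 42/12 ≈ 3.500.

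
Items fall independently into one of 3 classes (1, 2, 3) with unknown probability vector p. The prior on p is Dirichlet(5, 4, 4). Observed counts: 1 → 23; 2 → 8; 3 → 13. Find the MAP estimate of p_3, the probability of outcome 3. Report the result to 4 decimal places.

MAP estimate: 0.2963

The posterior is Dirichlet(αᵢ + nᵢ) = Dirichlet(28, 12, 17).
For a Dirichlet(a₁,…,a_K) with all aᵢ > 1, the mode has j-th component (aⱼ − 1)/(Σaᵢ − K).
Here Σaᵢ = 57 and K = 3, so p_3 = (17 − 1)/(57 − 3) = 16/54 ≈ 0.2963.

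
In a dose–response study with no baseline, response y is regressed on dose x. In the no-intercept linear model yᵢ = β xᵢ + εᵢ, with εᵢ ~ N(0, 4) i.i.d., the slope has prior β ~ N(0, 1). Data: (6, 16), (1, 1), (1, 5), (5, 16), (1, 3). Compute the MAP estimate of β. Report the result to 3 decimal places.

log p(β | y) = −Σ(yᵢ − βxᵢ)²/(2·4) − β²/(2·1) + const.
Setting the derivative to zero: Σxᵢ(yᵢ − βxᵢ)/4 − β/1 = 0, so β = Σxᵢyᵢ / (Σxᵢ² + σ²/τ²).
Σxᵢyᵢ = 6·16 + 1·1 + 1·5 + 5·16 + 1·3 = 185; Σxᵢ² = 64; σ²/τ² = 4.
β̂_MAP = 185 / (64 + 4) = 185/68 ≈ 2.721.

β̂_MAP = 2.721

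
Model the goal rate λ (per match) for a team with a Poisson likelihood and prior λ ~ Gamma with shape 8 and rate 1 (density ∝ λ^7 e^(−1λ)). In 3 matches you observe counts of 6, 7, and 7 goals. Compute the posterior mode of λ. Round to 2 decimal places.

Σxᵢ = 6+7+7 = 20, with n = 3.
Posterior ∝ λ^7e^(−1λ) · λ^20e^(−3λ) = λ^27e^(−4λ), i.e. Gamma(shape=28, rate=4).
The mode of a Gamma(a, b) with a ≥ 1 (shape–rate) is (a−1)/b = 27/4 ≈ 6.75.

λ̂_MAP = 6.75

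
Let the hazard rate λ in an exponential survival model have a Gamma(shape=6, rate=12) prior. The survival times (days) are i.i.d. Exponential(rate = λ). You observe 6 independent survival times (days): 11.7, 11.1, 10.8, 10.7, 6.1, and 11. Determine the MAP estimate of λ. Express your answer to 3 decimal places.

The Exponential(rate=λ) likelihood is ∝ λ^n e^(−λΣtᵢ). Here n = 6 and Σtᵢ = 11.7 + 11.1 + 10.8 + 10.7 + 6.1 + 11 = 61.4.
Posterior ∝ λ^5e^(−12λ) · λ^6e^(−61.4λ) = λ^11e^(−73.4λ), i.e. Gamma(12, 73.4).
Mode = (a−1)/b = 11/73.4 ≈ 0.150.

λ̂_MAP = 0.150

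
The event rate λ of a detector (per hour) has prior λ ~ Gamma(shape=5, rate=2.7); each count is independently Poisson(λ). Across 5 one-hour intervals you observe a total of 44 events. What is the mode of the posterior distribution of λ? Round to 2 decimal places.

Σxᵢ = 44, n = 5.
Posterior ∝ λ^4e^(−2.7λ) · λ^44e^(−5λ) = λ^48e^(−7.7λ), i.e. Gamma(shape=49, rate=7.7).
The mode of a Gamma(a, b) with a ≥ 1 (shape–rate) is (a−1)/b = 48/7.7 ≈ 6.23.

λ̂_MAP = 6.23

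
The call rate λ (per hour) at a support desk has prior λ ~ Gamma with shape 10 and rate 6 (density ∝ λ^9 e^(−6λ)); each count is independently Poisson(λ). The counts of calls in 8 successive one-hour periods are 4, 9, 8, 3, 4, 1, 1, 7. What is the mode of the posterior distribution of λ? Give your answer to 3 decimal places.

λ̂_MAP = 3.286

Σxᵢ = 4+9+8+3+4+1+1+7 = 37, with n = 8.
Posterior ∝ λ^9e^(−6λ) · λ^37e^(−8λ) = λ^46e^(−14λ), i.e. Gamma(shape=47, rate=14).
The mode of a Gamma(a, b) with a ≥ 1 (shape–rate) is (a−1)/b = 46/14 ≈ 3.286.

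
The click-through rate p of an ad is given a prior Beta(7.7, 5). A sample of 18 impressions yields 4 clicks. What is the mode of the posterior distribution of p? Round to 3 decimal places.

p̂_MAP = 0.373

Prior: Beta(7.7, 5).
Data: 4 successes in 18 trials. The binomial likelihood contributes p^4(1−p)^14, so the posterior is Beta(7.7+4, 5+14) = Beta(11.7, 19).
For Beta(a, b) with a, b > 1 the mode is (a−1)/(a+b−2) = 10.7/28.7 ≈ 0.373.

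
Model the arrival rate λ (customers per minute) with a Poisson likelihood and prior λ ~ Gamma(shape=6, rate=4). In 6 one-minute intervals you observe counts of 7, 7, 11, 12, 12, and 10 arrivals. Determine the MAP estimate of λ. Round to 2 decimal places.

Σxᵢ = 7+7+11+12+12+10 = 59, with n = 6.
Posterior ∝ λ^5e^(−4λ) · λ^59e^(−6λ) = λ^64e^(−10λ), i.e. Gamma(shape=65, rate=10).
The mode of a Gamma(a, b) with a ≥ 1 (shape–rate) is (a−1)/b = 64/10 ≈ 6.40.

λ̂_MAP = 6.40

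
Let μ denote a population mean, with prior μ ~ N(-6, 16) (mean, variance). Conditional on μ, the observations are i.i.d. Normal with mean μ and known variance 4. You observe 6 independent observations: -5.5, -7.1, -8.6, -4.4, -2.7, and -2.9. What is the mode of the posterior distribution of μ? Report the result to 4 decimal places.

n = 6; x̄ = ((-5.5) + (-7.1) + (-8.6) + (-4.4) + (-2.7) + (-2.9))/6 = -31.2/6 = -5.2.
For a Normal prior and Normal likelihood with known variance, the posterior is Normal; its mode equals its mean, the precision-weighted average.
Prior precision 1/σ₀² = 1/16 = 0.0625; data precision n/σ² = 6/4 = 1.5.
μ̂ = (0.0625·(-6) + 1.5·(-5.2)) / (0.0625 + 1.5) = (-8.175)/1.5625 = -5.2320.

μ̂_MAP = -5.2320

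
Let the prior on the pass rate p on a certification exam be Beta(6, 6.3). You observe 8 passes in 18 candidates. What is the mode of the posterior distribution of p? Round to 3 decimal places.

p̂_MAP = 0.459

Prior: Beta(6, 6.3).
Data: 8 successes in 18 trials. The binomial likelihood contributes p^8(1−p)^10, so the posterior is Beta(6+8, 6.3+10) = Beta(14, 16.3).
For Beta(a, b) with a, b > 1 the mode is (a−1)/(a+b−2) = 13/28.3 ≈ 0.459.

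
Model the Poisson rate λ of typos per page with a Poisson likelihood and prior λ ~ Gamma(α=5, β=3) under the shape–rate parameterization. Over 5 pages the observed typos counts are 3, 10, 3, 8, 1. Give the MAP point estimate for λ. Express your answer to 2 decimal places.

λ̂_MAP = 3.63

Σxᵢ = 3+10+3+8+1 = 25, with n = 5.
Posterior ∝ λ^4e^(−3λ) · λ^25e^(−5λ) = λ^29e^(−8λ), i.e. Gamma(shape=30, rate=8).
The mode of a Gamma(a, b) with a ≥ 1 (shape–rate) is (a−1)/b = 29/8 ≈ 3.63.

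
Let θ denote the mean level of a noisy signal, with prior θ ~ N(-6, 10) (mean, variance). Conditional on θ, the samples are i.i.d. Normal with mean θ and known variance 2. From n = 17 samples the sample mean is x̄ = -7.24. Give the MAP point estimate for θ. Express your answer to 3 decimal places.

θ̂_MAP = -7.226

n = 17, x̄ = -7.24.
For a Normal prior and Normal likelihood with known variance, the posterior is Normal; its mode equals its mean, the precision-weighted average.
Prior precision 1/σ₀² = 1/10 = 0.1; data precision n/σ² = 17/2 = 8.5.
θ̂ = (0.1·(-6) + 8.5·(-7.24)) / (0.1 + 8.5) = (-62.14)/8.6 = -3107/430 ≈ -7.226.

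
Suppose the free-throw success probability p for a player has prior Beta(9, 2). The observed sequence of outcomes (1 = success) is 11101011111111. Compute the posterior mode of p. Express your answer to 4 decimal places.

Prior: Beta(9, 2).
Data: 12 successes in 14 trials (from the sequence). The binomial likelihood contributes p^12(1−p)^2, so the posterior is Beta(9+12, 2+2) = Beta(21, 4).
For Beta(a, b) with a, b > 1 the mode is (a−1)/(a+b−2) = 20/23 ≈ 0.8696.

p̂_MAP = 0.8696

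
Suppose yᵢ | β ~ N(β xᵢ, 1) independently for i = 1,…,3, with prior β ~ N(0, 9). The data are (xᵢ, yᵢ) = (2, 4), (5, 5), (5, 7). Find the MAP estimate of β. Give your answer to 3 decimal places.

log p(β | y) = −Σ(yᵢ − βxᵢ)²/(2·1) − β²/(2·9) + const.
Setting the derivative to zero: Σxᵢ(yᵢ − βxᵢ)/1 − β/9 = 0, so β = Σxᵢyᵢ / (Σxᵢ² + σ²/τ²).
Σxᵢyᵢ = 2·4 + 5·5 + 5·7 = 68; Σxᵢ² = 54; σ²/τ² = 1/9.
β̂_MAP = 68 / (54 + 1/9) = 68/(487/9) = 612/487 ≈ 1.257.

β̂_MAP = 1.257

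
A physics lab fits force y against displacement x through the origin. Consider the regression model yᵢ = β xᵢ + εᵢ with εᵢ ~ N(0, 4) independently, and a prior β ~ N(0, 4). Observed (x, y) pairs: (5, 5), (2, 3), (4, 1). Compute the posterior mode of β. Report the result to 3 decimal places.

β̂_MAP = 0.761

log p(β | y) = −Σ(yᵢ − βxᵢ)²/(2·4) − β²/(2·4) + const.
Setting the derivative to zero: Σxᵢ(yᵢ − βxᵢ)/4 − β/4 = 0, so β = Σxᵢyᵢ / (Σxᵢ² + σ²/τ²).
Σxᵢyᵢ = 5·5 + 2·3 + 4·1 = 35; Σxᵢ² = 45; σ²/τ² = 1.
β̂_MAP = 35 / (45 + 1) = 35/46 ≈ 0.761.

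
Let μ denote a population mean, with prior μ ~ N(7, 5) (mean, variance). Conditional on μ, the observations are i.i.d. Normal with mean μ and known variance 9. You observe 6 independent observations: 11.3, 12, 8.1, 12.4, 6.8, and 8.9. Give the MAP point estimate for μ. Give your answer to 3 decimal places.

μ̂_MAP = 9.244

n = 6; x̄ = (11.3 + 12 + 8.1 + 12.4 + 6.8 + 8.9)/6 = 59.5/6 = 119/12 ≈ 9.9167.
For a Normal prior and Normal likelihood with known variance, the posterior is Normal; its mode equals its mean, the precision-weighted average.
Prior precision 1/σ₀² = 1/5 = 0.2; data precision n/σ² = 6/9 = 2/3.
μ̂ = (0.2·7 + (2/3)·(119/12)) / (0.2 + 2/3) = (721/90)/(13/15) = 721/78 ≈ 9.244.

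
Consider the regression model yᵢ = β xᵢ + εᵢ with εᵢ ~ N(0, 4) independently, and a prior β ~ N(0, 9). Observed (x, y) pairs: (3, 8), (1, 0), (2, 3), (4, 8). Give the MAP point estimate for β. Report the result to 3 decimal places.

log p(β | y) = −Σ(yᵢ − βxᵢ)²/(2·4) − β²/(2·9) + const.
Setting the derivative to zero: Σxᵢ(yᵢ − βxᵢ)/4 − β/9 = 0, so β = Σxᵢyᵢ / (Σxᵢ² + σ²/τ²).
Σxᵢyᵢ = 3·8 + 1·0 + 2·3 + 4·8 = 62; Σxᵢ² = 30; σ²/τ² = 4/9.
β̂_MAP = 62 / (30 + 4/9) = 62/(274/9) = 279/137 ≈ 2.036.

β̂_MAP = 2.036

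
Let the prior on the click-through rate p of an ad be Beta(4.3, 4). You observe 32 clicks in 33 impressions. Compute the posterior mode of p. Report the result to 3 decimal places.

Prior: Beta(4.3, 4).
Data: 32 successes in 33 trials. The binomial likelihood contributes p^32(1−p)^1, so the posterior is Beta(4.3+32, 4+1) = Beta(36.3, 5).
For Beta(a, b) with a, b > 1 the mode is (a−1)/(a+b−2) = 35.3/39.3 ≈ 0.898.

p̂_MAP = 0.898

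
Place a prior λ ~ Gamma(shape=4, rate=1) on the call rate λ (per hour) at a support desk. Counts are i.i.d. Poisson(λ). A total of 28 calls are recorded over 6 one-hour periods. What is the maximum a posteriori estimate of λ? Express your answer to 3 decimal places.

Σxᵢ = 28, n = 6.
Posterior ∝ λ^3e^(−1λ) · λ^28e^(−6λ) = λ^31e^(−7λ), i.e. Gamma(shape=32, rate=7).
The mode of a Gamma(a, b) with a ≥ 1 (shape–rate) is (a−1)/b = 31/7 ≈ 4.429.

λ̂_MAP = 4.429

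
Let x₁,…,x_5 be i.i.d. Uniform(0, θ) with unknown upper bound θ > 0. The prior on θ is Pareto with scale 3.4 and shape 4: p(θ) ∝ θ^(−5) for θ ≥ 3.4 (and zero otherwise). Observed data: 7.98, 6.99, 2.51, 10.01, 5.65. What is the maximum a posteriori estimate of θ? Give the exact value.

The Uniform(0, θ) likelihood is θ^(−n) for θ ≥ max(xᵢ), zero otherwise. Here max(xᵢ) = 10.01.
Posterior ∝ θ^(−5) · θ^(−5) = θ^(−10) on θ ≥ max(3.4, 10.01) = 10.01.
This density is strictly decreasing in θ, so the posterior mode lies at the lower boundary of the support.

θ̂_MAP = 10.01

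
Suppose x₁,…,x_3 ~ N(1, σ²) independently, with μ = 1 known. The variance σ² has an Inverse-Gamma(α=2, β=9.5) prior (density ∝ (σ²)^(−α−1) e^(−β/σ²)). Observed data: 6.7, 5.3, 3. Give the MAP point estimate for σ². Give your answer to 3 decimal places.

σ̂²_MAP = 8.220

Sum of squared deviations about the known mean: SS = (6.7−1)² + (5.3−1)² + (3−1)² = 54.98.
The Normal likelihood contributes (σ²)^(−n/2) exp(−SS/(2σ²)), so the posterior is Inverse-Gamma(α + n/2, β + SS/2) = Inverse-Gamma(3.5, 36.99).
The mode of Inverse-Gamma(a, b) is b/(a+1) = 36.99/4.5 ≈ 8.220.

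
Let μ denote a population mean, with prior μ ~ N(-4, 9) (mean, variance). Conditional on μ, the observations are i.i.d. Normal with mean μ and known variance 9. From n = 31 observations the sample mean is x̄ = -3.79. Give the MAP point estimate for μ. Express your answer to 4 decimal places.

μ̂_MAP = -3.7966

n = 31, x̄ = -3.79.
For a Normal prior and Normal likelihood with known variance, the posterior is Normal; its mode equals its mean, the precision-weighted average.
Prior precision 1/σ₀² = 1/9; data precision n/σ² = 31/9.
μ̂ = ((1/9)·(-4) + (31/9)·(-3.79)) / (1/9 + 31/9) = (-12149/900)/(32/9) = -3.7965625 ≈ -3.7966.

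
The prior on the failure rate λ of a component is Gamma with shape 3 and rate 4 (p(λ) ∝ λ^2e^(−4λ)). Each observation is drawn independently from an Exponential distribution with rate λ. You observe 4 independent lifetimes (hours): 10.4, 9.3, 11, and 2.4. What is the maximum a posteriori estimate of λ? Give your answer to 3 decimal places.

λ̂_MAP = 0.162

The Exponential(rate=λ) likelihood is ∝ λ^n e^(−λΣtᵢ). Here n = 4 and Σtᵢ = 10.4 + 9.3 + 11 + 2.4 = 33.1.
Posterior ∝ λ^2e^(−4λ) · λ^4e^(−33.1λ) = λ^6e^(−37.1λ), i.e. Gamma(7, 37.1).
Mode = (a−1)/b = 6/37.1 ≈ 0.162.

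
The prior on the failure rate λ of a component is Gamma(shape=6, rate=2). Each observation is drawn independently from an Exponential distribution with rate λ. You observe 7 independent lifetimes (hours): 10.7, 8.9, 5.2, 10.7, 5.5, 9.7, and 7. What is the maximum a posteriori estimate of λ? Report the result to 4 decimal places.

The Exponential(rate=λ) likelihood is ∝ λ^n e^(−λΣtᵢ). Here n = 7 and Σtᵢ = 10.7 + 8.9 + 5.2 + 10.7 + 5.5 + 9.7 + 7 = 57.7.
Posterior ∝ λ^5e^(−2λ) · λ^7e^(−57.7λ) = λ^12e^(−59.7λ), i.e. Gamma(13, 59.7).
Mode = (a−1)/b = 12/59.7 ≈ 0.2010.

λ̂_MAP = 0.2010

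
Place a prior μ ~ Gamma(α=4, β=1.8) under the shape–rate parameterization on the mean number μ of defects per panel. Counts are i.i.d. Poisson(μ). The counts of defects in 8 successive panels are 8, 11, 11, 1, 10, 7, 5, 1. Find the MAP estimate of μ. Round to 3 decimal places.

Σxᵢ = 8+11+11+1+10+7+5+1 = 54, with n = 8.
Posterior ∝ μ^3e^(−1.8μ) · μ^54e^(−8μ) = μ^57e^(−9.8μ), i.e. Gamma(shape=58, rate=9.8).
The mode of a Gamma(a, b) with a ≥ 1 (shape–rate) is (a−1)/b = 57/9.8 ≈ 5.816.

μ̂_MAP = 5.816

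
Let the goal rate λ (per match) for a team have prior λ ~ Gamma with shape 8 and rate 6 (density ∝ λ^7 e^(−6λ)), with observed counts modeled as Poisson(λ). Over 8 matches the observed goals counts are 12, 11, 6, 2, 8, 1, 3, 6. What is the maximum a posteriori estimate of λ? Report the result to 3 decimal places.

λ̂_MAP = 4.000

Σxᵢ = 12+11+6+2+8+1+3+6 = 49, with n = 8.
Posterior ∝ λ^7e^(−6λ) · λ^49e^(−8λ) = λ^56e^(−14λ), i.e. Gamma(shape=57, rate=14).
The mode of a Gamma(a, b) with a ≥ 1 (shape–rate) is (a−1)/b = 56/14 ≈ 4.000.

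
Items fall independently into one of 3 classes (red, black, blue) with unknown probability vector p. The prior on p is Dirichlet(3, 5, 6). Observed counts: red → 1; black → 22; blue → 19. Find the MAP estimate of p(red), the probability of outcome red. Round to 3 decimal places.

MAP estimate of p(red) = 0.057

The posterior is Dirichlet(αᵢ + nᵢ) = Dirichlet(4, 27, 25).
For a Dirichlet(a₁,…,a_K) with all aᵢ > 1, the mode has j-th component (aⱼ − 1)/(Σaᵢ − K).
Here Σaᵢ = 56 and K = 3, so p(red) = (4 − 1)/(56 − 3) = 3/53 ≈ 0.057.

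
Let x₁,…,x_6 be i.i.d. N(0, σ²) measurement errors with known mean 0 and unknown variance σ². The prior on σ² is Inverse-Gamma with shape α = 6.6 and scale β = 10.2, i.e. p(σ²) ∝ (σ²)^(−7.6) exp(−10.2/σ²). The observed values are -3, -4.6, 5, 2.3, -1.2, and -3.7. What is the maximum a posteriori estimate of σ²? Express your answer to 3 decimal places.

Sum of squared deviations about the known mean: SS = (-3−0)² + (-4.6−0)² + (5−0)² + (2.3−0)² + (-1.2−0)² + (-3.7−0)² = 75.58.
The Normal likelihood contributes (σ²)^(−n/2) exp(−SS/(2σ²)), so the posterior is Inverse-Gamma(α + n/2, β + SS/2) = Inverse-Gamma(9.6, 47.99).
The mode of Inverse-Gamma(a, b) is b/(a+1) = 47.99/10.6 ≈ 4.527.

σ̂²_MAP = 4.527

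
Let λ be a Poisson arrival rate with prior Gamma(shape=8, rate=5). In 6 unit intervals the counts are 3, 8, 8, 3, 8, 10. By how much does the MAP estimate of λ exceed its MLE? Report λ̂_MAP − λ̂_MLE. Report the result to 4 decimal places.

Σxᵢ = 40. Posterior is Gamma(48, 11); MAP = (48−1)/11 = 47/11 ≈ 4.27273.
MLE = x̄ = 40/6 ≈ 6.66667.
Difference = 47/11 − 40/6 = -79/33 ≈ -2.3939.

MAP − MLE = -2.3939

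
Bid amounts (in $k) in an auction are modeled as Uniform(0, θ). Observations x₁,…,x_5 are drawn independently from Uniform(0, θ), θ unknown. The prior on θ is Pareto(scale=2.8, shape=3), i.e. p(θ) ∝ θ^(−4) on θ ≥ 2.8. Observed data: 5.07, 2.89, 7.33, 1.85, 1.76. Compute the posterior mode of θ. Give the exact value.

θ̂_MAP = 7.33

The Uniform(0, θ) likelihood is θ^(−n) for θ ≥ max(xᵢ), zero otherwise. Here max(xᵢ) = 7.33.
Posterior ∝ θ^(−4) · θ^(−5) = θ^(−9) on θ ≥ max(2.8, 7.33) = 7.33.
This density is strictly decreasing in θ, so the posterior mode lies at the lower boundary of the support.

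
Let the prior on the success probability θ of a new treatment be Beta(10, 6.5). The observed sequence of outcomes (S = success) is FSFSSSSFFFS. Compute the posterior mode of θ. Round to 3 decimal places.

θ̂_MAP = 0.588

Prior: Beta(10, 6.5).
Data: 6 successes in 11 trials (from the sequence). The binomial likelihood contributes θ^6(1−θ)^5, so the posterior is Beta(10+6, 6.5+5) = Beta(16, 11.5).
For Beta(a, b) with a, b > 1 the mode is (a−1)/(a+b−2) = 15/25.5 ≈ 0.588.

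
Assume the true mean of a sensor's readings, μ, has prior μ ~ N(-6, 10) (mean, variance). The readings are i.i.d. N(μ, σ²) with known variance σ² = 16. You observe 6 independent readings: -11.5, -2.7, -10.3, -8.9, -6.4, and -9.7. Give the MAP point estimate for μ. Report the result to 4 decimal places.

μ̂_MAP = -7.7763

n = 6; x̄ = ((-11.5) + (-2.7) + (-10.3) + (-8.9) + (-6.4) + (-9.7))/6 = -49.5/6 = -8.25.
For a Normal prior and Normal likelihood with known variance, the posterior is Normal; its mode equals its mean, the precision-weighted average.
Prior precision 1/σ₀² = 1/10 = 0.1; data precision n/σ² = 6/16 = 0.375.
μ̂ = (0.1·(-6) + 0.375·(-8.25)) / (0.1 + 0.375) = (-3.69375)/0.475 = -591/76 ≈ -7.7763.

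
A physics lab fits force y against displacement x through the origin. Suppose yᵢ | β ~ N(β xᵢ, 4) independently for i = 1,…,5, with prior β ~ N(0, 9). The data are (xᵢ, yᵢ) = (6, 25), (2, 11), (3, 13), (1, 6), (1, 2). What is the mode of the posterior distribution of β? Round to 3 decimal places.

log p(β | y) = −Σ(yᵢ − βxᵢ)²/(2·4) − β²/(2·9) + const.
Setting the derivative to zero: Σxᵢ(yᵢ − βxᵢ)/4 − β/9 = 0, so β = Σxᵢyᵢ / (Σxᵢ² + σ²/τ²).
Σxᵢyᵢ = 6·25 + 2·11 + 3·13 + 1·6 + 1·2 = 219; Σxᵢ² = 51; σ²/τ² = 4/9.
β̂_MAP = 219 / (51 + 4/9) = 219/(463/9) = 1971/463 ≈ 4.257.

β̂_MAP = 4.257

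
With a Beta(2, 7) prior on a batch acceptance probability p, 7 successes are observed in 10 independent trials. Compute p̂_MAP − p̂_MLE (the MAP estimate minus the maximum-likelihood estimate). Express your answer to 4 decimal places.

Posterior is Beta(9, 10); MAP = (9−1)/(19−2) = 8/17 ≈ 0.47059.
MLE ignores the prior: p̂_MLE = k/n = 7/10 ≈ 0.70000.
Difference = 8/17 − 7/10 = -39/170 ≈ -0.2294.

MAP − MLE = -0.2294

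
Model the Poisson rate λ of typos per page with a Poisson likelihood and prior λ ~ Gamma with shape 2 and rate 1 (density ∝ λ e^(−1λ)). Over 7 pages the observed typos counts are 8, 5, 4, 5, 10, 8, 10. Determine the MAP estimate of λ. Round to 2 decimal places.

λ̂_MAP = 6.38

Σxᵢ = 8+5+4+5+10+8+10 = 50, with n = 7.
Posterior ∝ λe^(−1λ) · λ^50e^(−7λ) = λ^51e^(−8λ), i.e. Gamma(shape=52, rate=8).
The mode of a Gamma(a, b) with a ≥ 1 (shape–rate) is (a−1)/b = 51/8 ≈ 6.38.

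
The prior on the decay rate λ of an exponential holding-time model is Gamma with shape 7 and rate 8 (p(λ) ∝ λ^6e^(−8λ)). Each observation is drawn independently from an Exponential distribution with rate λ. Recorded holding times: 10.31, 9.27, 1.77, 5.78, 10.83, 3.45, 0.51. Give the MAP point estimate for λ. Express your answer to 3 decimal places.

λ̂_MAP = 0.260

The Exponential(rate=λ) likelihood is ∝ λ^n e^(−λΣtᵢ). Here n = 7 and Σtᵢ = 10.31 + 9.27 + 1.77 + 5.78 + 10.83 + 3.45 + 0.51 = 41.92.
Posterior ∝ λ^6e^(−8λ) · λ^7e^(−41.92λ) = λ^13e^(−49.92λ), i.e. Gamma(14, 49.92).
Mode = (a−1)/b = 13/49.92 ≈ 0.260.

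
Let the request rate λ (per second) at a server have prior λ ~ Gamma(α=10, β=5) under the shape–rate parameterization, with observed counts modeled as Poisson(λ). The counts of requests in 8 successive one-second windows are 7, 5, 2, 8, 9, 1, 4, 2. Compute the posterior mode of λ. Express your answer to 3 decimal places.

Σxᵢ = 7+5+2+8+9+1+4+2 = 38, with n = 8.
Posterior ∝ λ^9e^(−5λ) · λ^38e^(−8λ) = λ^47e^(−13λ), i.e. Gamma(shape=48, rate=13).
The mode of a Gamma(a, b) with a ≥ 1 (shape–rate) is (a−1)/b = 47/13 ≈ 3.615.

λ̂_MAP = 3.615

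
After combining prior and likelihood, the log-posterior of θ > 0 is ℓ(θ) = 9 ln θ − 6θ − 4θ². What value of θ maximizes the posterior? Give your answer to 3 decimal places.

ℓ'(θ) = 9/θ − 6 − 8θ. Setting this to zero and multiplying by θ: 8θ² + 6θ − 9 = 0.
θ = (−6 + √(6² + 4·8·9)) / (2·8) = (−6 + √324) / 16 = (−6 + 18)/16 = 3/4.
ℓ''(θ) = −9/θ² − 8 < 0, confirming a maximum.

θ̂_MAP = 0.750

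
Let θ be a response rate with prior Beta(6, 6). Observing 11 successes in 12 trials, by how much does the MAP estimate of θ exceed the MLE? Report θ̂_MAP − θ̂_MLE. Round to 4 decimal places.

Posterior is Beta(17, 7); MAP = (17−1)/(24−2) = 16/22 ≈ 0.72727.
MLE ignores the prior: θ̂_MLE = k/n = 11/12 ≈ 0.91667.
Difference = 16/22 − 11/12 = -25/132 ≈ -0.1894.

MAP − MLE = -0.1894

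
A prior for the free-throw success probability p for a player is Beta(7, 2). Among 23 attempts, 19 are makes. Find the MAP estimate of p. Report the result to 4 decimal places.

Prior: Beta(7, 2).
Data: 19 successes in 23 trials. The binomial likelihood contributes p^19(1−p)^4, so the posterior is Beta(7+19, 2+4) = Beta(26, 6).
For Beta(a, b) with a, b > 1 the mode is (a−1)/(a+b−2) = 25/30 ≈ 0.8333.

p̂_MAP = 0.8333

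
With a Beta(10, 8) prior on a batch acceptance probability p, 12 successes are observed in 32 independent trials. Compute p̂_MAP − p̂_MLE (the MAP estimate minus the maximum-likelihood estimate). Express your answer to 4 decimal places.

Posterior is Beta(22, 28); MAP = (22−1)/(50−2) = 21/48 ≈ 0.43750.
MLE ignores the prior: p̂_MLE = k/n = 12/32 ≈ 0.37500.
Difference = 21/48 − 12/32 = 1/16 ≈ 0.0625.

MAP − MLE = 0.0625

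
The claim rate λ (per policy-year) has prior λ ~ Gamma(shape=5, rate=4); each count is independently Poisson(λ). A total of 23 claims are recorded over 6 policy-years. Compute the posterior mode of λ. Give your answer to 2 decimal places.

λ̂_MAP = 2.70

Σxᵢ = 23, n = 6.
Posterior ∝ λ^4e^(−4λ) · λ^23e^(−6λ) = λ^27e^(−10λ), i.e. Gamma(shape=28, rate=10).
The mode of a Gamma(a, b) with a ≥ 1 (shape–rate) is (a−1)/b = 27/10 ≈ 2.70.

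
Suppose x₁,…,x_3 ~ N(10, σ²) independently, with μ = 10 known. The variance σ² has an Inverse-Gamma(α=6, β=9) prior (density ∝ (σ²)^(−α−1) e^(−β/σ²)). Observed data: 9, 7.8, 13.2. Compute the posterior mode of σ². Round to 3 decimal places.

Sum of squared deviations about the known mean: SS = (9−10)² + (7.8−10)² + (13.2−10)² = 16.08.
The Normal likelihood contributes (σ²)^(−n/2) exp(−SS/(2σ²)), so the posterior is Inverse-Gamma(α + n/2, β + SS/2) = Inverse-Gamma(7.5, 17.04).
The mode of Inverse-Gamma(a, b) is b/(a+1) = 17.04/8.5 ≈ 2.005.

σ̂²_MAP = 2.005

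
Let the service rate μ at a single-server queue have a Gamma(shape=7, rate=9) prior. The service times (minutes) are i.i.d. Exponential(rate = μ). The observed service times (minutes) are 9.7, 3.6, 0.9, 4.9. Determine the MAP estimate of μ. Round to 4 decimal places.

The Exponential(rate=μ) likelihood is ∝ μ^n e^(−μΣtᵢ). Here n = 4 and Σtᵢ = 9.7 + 3.6 + 0.9 + 4.9 = 19.1.
Posterior ∝ μ^6e^(−9μ) · μ^4e^(−19.1μ) = μ^10e^(−28.1μ), i.e. Gamma(11, 28.1).
Mode = (a−1)/b = 10/28.1 ≈ 0.3559.

μ̂_MAP = 0.3559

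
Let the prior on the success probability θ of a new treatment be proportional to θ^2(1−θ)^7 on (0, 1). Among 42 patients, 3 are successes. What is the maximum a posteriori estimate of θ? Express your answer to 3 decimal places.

θ̂_MAP = 0.098

The prior density ∝ θ^2(1−θ)^7 is the kernel of Beta(3, 8).
Data: 3 successes in 42 trials. The binomial likelihood contributes θ^3(1−θ)^39, so the posterior is Beta(3+3, 8+39) = Beta(6, 47).
For Beta(a, b) with a, b > 1 the mode is (a−1)/(a+b−2) = 5/51 ≈ 0.098.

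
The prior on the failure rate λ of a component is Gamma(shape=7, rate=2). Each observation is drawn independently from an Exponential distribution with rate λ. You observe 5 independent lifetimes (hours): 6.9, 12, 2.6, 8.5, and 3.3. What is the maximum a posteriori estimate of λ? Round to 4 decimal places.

λ̂_MAP = 0.3116

The Exponential(rate=λ) likelihood is ∝ λ^n e^(−λΣtᵢ). Here n = 5 and Σtᵢ = 6.9 + 12 + 2.6 + 8.5 + 3.3 = 33.3.
Posterior ∝ λ^6e^(−2λ) · λ^5e^(−33.3λ) = λ^11e^(−35.3λ), i.e. Gamma(12, 35.3).
Mode = (a−1)/b = 11/35.3 ≈ 0.3116.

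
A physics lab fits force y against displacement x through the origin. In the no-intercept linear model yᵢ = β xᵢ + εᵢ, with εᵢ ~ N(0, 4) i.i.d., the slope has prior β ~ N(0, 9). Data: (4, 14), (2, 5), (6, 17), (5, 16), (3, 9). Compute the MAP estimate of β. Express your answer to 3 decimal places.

log p(β | y) = −Σ(yᵢ − βxᵢ)²/(2·4) − β²/(2·9) + const.
Setting the derivative to zero: Σxᵢ(yᵢ − βxᵢ)/4 − β/9 = 0, so β = Σxᵢyᵢ / (Σxᵢ² + σ²/τ²).
Σxᵢyᵢ = 4·14 + 2·5 + 6·17 + 5·16 + 3·9 = 275; Σxᵢ² = 90; σ²/τ² = 4/9.
β̂_MAP = 275 / (90 + 4/9) = 275/(814/9) = 225/74 ≈ 3.041.

β̂_MAP = 3.041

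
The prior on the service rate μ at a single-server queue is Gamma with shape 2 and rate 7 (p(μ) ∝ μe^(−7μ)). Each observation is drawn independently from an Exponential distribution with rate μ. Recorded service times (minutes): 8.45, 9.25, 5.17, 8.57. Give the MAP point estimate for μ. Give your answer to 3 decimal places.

μ̂_MAP = 0.130

The Exponential(rate=μ) likelihood is ∝ μ^n e^(−μΣtᵢ). Here n = 4 and Σtᵢ = 8.45 + 9.25 + 5.17 + 8.57 = 31.44.
Posterior ∝ μe^(−7μ) · μ^4e^(−31.44μ) = μ^5e^(−38.44μ), i.e. Gamma(6, 38.44).
Mode = (a−1)/b = 5/38.44 ≈ 0.130.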